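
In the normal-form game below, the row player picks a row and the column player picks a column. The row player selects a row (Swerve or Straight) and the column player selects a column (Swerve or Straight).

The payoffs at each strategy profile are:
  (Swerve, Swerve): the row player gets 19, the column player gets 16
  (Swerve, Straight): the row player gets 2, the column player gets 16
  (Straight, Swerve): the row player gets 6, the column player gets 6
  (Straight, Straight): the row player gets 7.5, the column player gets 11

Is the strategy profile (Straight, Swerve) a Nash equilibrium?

No

At (Straight, Swerve), the row player earns 6; switching to Swerve would give 19, so the row player would deviate.
The column player earns 6; switching to Straight would give 11, so the column player would deviate.
Since at least one player can profitably deviate, this is not a Nash equilibrium.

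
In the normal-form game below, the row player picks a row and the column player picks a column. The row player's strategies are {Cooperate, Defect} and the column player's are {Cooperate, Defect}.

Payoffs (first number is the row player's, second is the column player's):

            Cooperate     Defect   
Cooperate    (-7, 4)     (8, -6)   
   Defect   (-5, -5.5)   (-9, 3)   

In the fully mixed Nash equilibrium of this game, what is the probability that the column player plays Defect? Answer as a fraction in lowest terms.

2/19

Let c be the probability that the column player plays Cooperate. In a completely mixed equilibrium, the row player must be indifferent between Cooperate and Defect.
The row player's expected payoff from Cooperate is −7c + 8(1−c); from Defect it is −5c − 9(1−c).
Setting these equal: −15c + 8 = 4c − 9, so c = 17/19.
Therefore the column player plays Defect with probability 1 − 17/19 = 2/19.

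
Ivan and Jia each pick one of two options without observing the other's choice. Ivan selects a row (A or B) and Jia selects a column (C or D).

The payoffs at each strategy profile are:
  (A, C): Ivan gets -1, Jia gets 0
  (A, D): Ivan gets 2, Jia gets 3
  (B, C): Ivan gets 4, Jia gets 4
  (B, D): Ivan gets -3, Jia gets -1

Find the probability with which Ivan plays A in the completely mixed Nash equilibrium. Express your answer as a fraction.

5/8

Let x be the probability that Ivan plays A. In a completely mixed equilibrium, Jia must be indifferent between C and D.
Jia's expected payoff from C is 4(1−x); from D it is 3x − (1−x).
Setting these equal: −4x + 4 = 4x − 1, so x = 5/8.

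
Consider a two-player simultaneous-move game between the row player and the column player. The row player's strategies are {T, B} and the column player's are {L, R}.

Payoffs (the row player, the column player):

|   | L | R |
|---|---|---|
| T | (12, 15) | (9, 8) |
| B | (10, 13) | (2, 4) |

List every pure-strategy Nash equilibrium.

(T, L): the row player gets 12 ≥ 10 from B, and the column player gets 15 ≥ 8 from R — Nash equilibrium.
(T, R): the column player prefers L (15 > 8) — not an equilibrium.
(B, L): the row player prefers T (12 > 10) — not an equilibrium.
(B, R): the row player prefers T (9 > 2); the column player prefers L (13 > 4) — not an equilibrium.

(T, L)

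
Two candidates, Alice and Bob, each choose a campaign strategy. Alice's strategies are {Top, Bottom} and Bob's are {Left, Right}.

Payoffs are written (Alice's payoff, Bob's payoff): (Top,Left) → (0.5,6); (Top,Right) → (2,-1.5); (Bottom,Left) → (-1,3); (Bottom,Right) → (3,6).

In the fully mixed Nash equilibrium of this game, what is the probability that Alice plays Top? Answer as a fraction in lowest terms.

2/7

Let p be the probability that Alice plays Top. In a completely mixed equilibrium, Bob must be indifferent between Left and Right.
Bob's expected payoff from Left is 6p + 3(1−p); from Right it is −1.5p + 6(1−p).
Setting these equal: 3p + 3 = −7.5p + 6, so p = 2/7.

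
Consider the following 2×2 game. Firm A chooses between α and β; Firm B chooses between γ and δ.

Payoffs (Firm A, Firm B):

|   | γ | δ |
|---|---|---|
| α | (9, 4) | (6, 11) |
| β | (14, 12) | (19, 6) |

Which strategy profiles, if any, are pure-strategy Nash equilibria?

(α, γ): Firm A prefers β (14 > 9); Firm B prefers δ (11 > 4) — not an equilibrium.
(α, δ): Firm A prefers β (19 > 6) — not an equilibrium.
(β, γ): Firm A gets 14 ≥ 9 from α, and Firm B gets 12 ≥ 6 from δ — Nash equilibrium.
(β, δ): Firm B prefers γ (12 > 6) — not an equilibrium.

(β, γ)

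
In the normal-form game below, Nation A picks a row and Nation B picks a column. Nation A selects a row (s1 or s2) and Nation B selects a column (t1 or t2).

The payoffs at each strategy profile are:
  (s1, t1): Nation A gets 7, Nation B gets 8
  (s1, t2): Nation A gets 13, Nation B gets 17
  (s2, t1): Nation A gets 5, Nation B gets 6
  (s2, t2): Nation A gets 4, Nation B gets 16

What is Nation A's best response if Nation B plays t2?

Against t2, Nation A earns 13 from s1 and 4 from s2.
So s1 is the best response.

s1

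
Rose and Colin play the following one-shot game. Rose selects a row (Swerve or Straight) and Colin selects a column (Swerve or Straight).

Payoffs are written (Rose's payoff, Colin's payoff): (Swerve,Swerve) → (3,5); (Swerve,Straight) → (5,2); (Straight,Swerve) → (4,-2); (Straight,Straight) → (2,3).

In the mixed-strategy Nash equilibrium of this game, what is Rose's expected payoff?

First find q, the probability Colin plays Swerve, from Rose's indifference between Swerve and Straight: 3q + 5(1−q) = 4q + 2(1−q), giving q = 3/4.
Since Rose is indifferent in equilibrium, Rose's expected payoff equals the payoff from either row against (3/4, 1/4). Using Swerve: 3(3/4) + 5(1/4) = 7/2.

7/2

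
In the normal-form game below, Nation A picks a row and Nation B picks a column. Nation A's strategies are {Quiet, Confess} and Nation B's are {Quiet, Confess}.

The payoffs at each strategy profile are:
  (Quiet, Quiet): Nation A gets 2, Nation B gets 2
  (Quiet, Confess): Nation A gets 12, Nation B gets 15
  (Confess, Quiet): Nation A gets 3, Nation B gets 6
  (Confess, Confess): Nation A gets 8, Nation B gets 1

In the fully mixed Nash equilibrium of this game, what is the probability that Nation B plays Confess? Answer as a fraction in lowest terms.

1/5

Let c be the probability that Nation B plays Quiet. In a completely mixed equilibrium, Nation A must be indifferent between Quiet and Confess.
Nation A's expected payoff from Quiet is 2c + 12(1−c); from Confess it is 3c + 8(1−c).
Setting these equal: −10c + 12 = −5c + 8, so c = 4/5.
Therefore Nation B plays Confess with probability 1 − 4/5 = 1/5.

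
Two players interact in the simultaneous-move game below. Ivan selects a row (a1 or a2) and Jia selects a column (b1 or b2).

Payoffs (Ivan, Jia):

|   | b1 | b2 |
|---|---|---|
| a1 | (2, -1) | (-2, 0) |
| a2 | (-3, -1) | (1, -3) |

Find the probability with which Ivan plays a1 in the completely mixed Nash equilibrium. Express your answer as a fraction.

2/3

Let p be the probability that Ivan plays a1. In a completely mixed equilibrium, Jia must be indifferent between b1 and b2.
Jia's expected payoff from b1 is −p − (1−p); from b2 it is −3(1−p).
Setting these equal: -1 = 3p − 3, so p = 2/3.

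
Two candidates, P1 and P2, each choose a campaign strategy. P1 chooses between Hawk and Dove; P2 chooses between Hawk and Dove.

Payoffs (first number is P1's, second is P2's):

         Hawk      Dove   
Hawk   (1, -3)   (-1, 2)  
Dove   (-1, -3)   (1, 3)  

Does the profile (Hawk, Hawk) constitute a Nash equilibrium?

No

At (Hawk, Hawk), P1 earns 1; switching to Dove would give -1, so P1 has no profitable deviation.
P2 earns -3; switching to Dove would give 2, so P2 would deviate.
Since at least one player can profitably deviate, this is not a Nash equilibrium.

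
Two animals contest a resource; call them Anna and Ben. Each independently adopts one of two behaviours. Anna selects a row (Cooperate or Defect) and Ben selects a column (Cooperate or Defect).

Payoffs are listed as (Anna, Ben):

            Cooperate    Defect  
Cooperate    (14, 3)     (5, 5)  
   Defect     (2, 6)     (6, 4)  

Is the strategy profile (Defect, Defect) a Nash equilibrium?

No

At (Defect, Defect), Anna earns 6; switching to Cooperate would give 5, so Anna has no profitable deviation.
Ben earns 4; switching to Cooperate would give 6, so Ben would deviate.
Since at least one player can profitably deviate, this is not a Nash equilibrium.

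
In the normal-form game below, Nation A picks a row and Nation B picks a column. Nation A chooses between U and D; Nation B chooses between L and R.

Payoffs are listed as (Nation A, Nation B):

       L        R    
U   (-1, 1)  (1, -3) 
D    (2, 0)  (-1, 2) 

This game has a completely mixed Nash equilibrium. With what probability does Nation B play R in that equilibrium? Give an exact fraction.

Let c be the probability that Nation B plays L. In a completely mixed equilibrium, Nation A must be indifferent between U and D.
Nation A's expected payoff from U is −c + (1−c); from D it is 2c − (1−c).
Setting these equal: −2c + 1 = 3c − 1, so c = 2/5.
Therefore Nation B plays R with probability 1 − 2/5 = 3/5.

3/5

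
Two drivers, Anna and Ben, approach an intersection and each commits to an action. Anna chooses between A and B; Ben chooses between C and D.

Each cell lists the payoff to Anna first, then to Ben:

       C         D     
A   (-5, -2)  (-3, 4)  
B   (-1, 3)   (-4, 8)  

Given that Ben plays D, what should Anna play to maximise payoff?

Against D, Anna earns -3 from A and -4 from B.
So A is the best response.

A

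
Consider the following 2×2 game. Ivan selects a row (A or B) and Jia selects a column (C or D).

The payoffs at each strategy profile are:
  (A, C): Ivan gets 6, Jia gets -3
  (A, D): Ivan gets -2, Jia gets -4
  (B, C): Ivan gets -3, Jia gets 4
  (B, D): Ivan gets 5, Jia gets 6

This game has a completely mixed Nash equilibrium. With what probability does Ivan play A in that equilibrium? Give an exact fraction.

2/3

Let p be the probability that Ivan plays A. In a completely mixed equilibrium, Jia must be indifferent between C and D.
Jia's expected payoff from C is −3p + 4(1−p); from D it is −4p + 6(1−p).
Setting these equal: −7p + 4 = −10p + 6, so p = 2/3.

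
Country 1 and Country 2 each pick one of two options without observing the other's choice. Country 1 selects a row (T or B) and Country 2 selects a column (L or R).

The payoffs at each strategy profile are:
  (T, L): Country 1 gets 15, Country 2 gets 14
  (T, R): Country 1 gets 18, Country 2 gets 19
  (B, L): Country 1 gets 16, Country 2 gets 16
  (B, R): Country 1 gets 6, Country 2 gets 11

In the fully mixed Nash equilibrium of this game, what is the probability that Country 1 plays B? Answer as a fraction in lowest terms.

Let p be the probability that Country 1 plays T. In a completely mixed equilibrium, Country 2 must be indifferent between L and R.
Country 2's expected payoff from L is 14p + 16(1−p); from R it is 19p + 11(1−p).
Setting these equal: −2p + 16 = 8p + 11, so p = 1/2.
Therefore Country 1 plays B with probability 1 − 1/2 = 1/2.

1/2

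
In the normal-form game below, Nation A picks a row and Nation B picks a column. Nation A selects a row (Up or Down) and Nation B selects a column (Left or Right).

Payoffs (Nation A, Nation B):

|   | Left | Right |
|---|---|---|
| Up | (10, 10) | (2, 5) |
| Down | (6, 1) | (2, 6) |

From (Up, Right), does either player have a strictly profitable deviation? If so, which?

Nation B

Nation A at (Up, Right) earns 2; deviating to Down yields 2 — not better.
Nation B earns 5; deviating to Left yields 10 — a strict improvement.
Only Nation B has a strictly profitable deviation.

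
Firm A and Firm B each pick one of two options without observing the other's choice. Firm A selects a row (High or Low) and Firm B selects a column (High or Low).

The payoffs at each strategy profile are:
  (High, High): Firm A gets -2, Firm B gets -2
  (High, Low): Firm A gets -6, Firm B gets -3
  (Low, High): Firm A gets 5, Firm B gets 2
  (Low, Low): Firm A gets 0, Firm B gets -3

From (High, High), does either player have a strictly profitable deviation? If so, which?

Firm A

Firm A at (High, High) earns -2; deviating to Low yields 5 — a strict improvement.
Firm B earns -2; deviating to Low yields -3 — not better.
Only Firm A has a strictly profitable deviation.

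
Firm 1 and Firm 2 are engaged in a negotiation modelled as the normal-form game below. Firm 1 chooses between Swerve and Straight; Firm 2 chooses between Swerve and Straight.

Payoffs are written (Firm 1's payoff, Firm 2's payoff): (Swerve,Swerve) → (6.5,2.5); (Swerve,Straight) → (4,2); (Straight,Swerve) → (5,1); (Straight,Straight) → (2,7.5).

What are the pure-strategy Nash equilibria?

(Swerve, Swerve)

(Swerve, Swerve): Firm 1 gets 6.5 ≥ 5 from Straight, and Firm 2 gets 2.5 ≥ 2 from Straight — Nash equilibrium.
(Swerve, Straight): Firm 2 prefers Swerve (2.5 > 2) — not an equilibrium.
(Straight, Swerve): Firm 1 prefers Swerve (6.5 > 5); Firm 2 prefers Straight (7.5 > 1) — not an equilibrium.
(Straight, Straight): Firm 1 prefers Swerve (4 > 2) — not an equilibrium.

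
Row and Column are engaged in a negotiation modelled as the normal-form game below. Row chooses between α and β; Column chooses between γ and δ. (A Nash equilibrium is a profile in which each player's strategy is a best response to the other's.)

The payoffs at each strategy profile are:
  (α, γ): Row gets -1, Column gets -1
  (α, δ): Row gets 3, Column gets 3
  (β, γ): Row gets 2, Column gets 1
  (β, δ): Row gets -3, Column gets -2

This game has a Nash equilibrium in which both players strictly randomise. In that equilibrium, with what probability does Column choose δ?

Let q be the probability that Column plays γ. In a completely mixed equilibrium, Row must be indifferent between α and β.
Row's expected payoff from α is −q + 3(1−q); from β it is 2q − 3(1−q).
Setting these equal: −4q + 3 = 5q − 3, so q = 2/3.
Therefore Column plays δ with probability 1 − 2/3 = 1/3.

1/3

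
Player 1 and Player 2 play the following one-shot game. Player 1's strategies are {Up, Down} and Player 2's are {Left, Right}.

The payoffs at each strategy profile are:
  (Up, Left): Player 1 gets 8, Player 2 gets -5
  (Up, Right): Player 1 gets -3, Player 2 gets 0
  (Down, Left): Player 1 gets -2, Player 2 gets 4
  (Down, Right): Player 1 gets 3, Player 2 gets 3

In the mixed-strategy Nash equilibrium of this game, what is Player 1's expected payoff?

9/8

First find q, the probability Player 2 plays Left, from Player 1's indifference between Up and Down: 8q − 3(1−q) = −2q + 3(1−q), giving q = 3/8.
Since Player 1 is indifferent in equilibrium, Player 1's expected payoff equals the payoff from either row against (3/8, 5/8). Using Up: 8(3/8) − 3(5/8) = 9/8.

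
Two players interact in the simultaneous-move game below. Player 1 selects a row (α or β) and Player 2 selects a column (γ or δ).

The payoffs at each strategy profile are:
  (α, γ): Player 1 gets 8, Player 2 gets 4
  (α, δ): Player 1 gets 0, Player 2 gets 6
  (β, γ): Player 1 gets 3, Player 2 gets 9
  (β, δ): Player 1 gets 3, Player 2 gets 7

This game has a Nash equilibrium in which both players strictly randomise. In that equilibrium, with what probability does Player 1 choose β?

1/2

Let x be the probability that Player 1 plays α. In a completely mixed equilibrium, Player 2 must be indifferent between γ and δ.
Player 2's expected payoff from γ is 4x + 9(1−x); from δ it is 6x + 7(1−x).
Setting these equal: −5x + 9 = −x + 7, so x = 1/2.
Therefore Player 1 plays β with probability 1 − 1/2 = 1/2.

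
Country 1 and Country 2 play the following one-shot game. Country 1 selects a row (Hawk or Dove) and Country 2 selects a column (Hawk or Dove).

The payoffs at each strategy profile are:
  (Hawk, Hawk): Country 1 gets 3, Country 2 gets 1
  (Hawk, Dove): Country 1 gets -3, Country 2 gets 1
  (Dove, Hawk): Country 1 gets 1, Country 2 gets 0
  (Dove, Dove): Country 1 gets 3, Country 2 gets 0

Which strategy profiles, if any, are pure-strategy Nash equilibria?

(Hawk, Hawk): Country 1 gets 3 ≥ 1 from Dove, and Country 2 gets 1 ≥ 1 from Dove — Nash equilibrium.
(Hawk, Dove): Country 1 prefers Dove (3 > -3) — not an equilibrium.
(Dove, Hawk): Country 1 prefers Hawk (3 > 1) — not an equilibrium.
(Dove, Dove): Country 1 gets 3 ≥ -3 from Hawk, and Country 2 gets 0 ≥ 0 from Hawk — Nash equilibrium.

(Hawk, Hawk) and (Dove, Dove)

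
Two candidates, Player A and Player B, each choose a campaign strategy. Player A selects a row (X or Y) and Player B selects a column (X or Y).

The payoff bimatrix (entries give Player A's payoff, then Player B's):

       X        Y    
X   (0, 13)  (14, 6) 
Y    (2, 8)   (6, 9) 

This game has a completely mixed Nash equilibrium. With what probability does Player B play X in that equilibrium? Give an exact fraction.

4/5

Let y be the probability that Player B plays X. In a completely mixed equilibrium, Player A must be indifferent between X and Y.
Player A's expected payoff from X is 14(1−y); from Y it is 2y + 6(1−y).
Setting these equal: −14y + 14 = −4y + 6, so y = 4/5.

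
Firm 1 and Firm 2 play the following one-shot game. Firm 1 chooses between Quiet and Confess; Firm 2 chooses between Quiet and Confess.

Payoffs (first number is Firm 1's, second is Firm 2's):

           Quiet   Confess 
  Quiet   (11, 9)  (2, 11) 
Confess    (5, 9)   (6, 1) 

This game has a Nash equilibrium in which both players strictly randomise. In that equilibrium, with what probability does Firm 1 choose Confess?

1/5

Let r be the probability that Firm 1 plays Quiet. In a completely mixed equilibrium, Firm 2 must be indifferent between Quiet and Confess.
Firm 2's expected payoff from Quiet is 9r + 9(1−r); from Confess it is 11r + (1−r).
Setting these equal: 9 = 10r + 1, so r = 4/5.
Therefore Firm 1 plays Confess with probability 1 − 4/5 = 1/5.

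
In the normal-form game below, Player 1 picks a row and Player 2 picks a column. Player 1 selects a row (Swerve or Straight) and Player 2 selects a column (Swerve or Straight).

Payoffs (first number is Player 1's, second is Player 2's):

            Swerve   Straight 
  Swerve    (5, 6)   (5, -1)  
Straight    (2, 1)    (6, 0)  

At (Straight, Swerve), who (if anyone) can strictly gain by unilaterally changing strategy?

Player 1 at (Straight, Swerve) earns 2; deviating to Swerve yields 5 — a strict improvement.
Player 2 earns 1; deviating to Straight yields 0 — not better.
Only Player 1 has a strictly profitable deviation.

Player 1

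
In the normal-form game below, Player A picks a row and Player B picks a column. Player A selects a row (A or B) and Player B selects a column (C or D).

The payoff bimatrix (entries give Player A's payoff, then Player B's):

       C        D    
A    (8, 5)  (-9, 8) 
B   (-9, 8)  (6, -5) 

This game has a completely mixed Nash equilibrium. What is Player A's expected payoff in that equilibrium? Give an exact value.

First find y, the probability Player B plays C, from Player A's indifference between A and B: 8y − 9(1−y) = −9y + 6(1−y), giving y = 15/32.
Since Player A is indifferent in equilibrium, Player A's expected payoff equals the payoff from either row against (15/32, 17/32). Using A: 8(15/32) − 9(17/32) = -33/32.

-33/32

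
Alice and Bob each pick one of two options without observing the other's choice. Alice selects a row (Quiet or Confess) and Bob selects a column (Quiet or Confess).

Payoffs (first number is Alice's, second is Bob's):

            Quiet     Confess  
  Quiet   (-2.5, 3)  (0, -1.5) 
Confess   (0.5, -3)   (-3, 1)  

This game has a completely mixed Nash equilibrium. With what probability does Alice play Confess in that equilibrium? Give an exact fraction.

9/17

Let r be the probability that Alice plays Quiet. In a completely mixed equilibrium, Bob must be indifferent between Quiet and Confess.
Bob's expected payoff from Quiet is 3r − 3(1−r); from Confess it is −1.5r + (1−r).
Setting these equal: 6r − 3 = −2.5r + 1, so r = 8/17.
Therefore Alice plays Confess with probability 1 − 8/17 = 9/17.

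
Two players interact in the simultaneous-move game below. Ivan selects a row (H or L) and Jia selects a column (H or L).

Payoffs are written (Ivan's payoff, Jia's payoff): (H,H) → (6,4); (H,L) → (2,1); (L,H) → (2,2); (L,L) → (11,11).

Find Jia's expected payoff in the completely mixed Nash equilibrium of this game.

7/2

First find x, the probability Ivan plays H, from Jia's indifference between H and L: 4x + 2(1−x) = x + 11(1−x), giving x = 3/4.
Since Jia is indifferent in equilibrium, Jia's expected payoff equals the payoff from either column against (3/4, 1/4). Using H: 4(3/4) + 2(1/4) = 7/2.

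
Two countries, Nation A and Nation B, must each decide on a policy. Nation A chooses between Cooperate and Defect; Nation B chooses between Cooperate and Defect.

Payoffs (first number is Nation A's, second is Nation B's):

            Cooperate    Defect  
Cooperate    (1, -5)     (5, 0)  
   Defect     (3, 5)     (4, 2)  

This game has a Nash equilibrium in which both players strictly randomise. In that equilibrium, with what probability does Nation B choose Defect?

Let q be the probability that Nation B plays Cooperate. In a completely mixed equilibrium, Nation A must be indifferent between Cooperate and Defect.
Nation A's expected payoff from Cooperate is q + 5(1−q); from Defect it is 3q + 4(1−q).
Setting these equal: −4q + 5 = −q + 4, so q = 1/3.
Therefore Nation B plays Defect with probability 1 − 1/3 = 2/3.

2/3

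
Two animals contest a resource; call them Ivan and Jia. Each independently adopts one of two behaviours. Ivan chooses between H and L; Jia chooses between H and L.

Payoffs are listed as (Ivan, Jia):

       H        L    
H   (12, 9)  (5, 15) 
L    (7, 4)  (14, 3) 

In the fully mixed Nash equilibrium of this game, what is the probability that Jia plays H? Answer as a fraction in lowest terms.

Let q be the probability that Jia plays H. In a completely mixed equilibrium, Ivan must be indifferent between H and L.
Ivan's expected payoff from H is 12q + 5(1−q); from L it is 7q + 14(1−q).
Setting these equal: 7q + 5 = −7q + 14, so q = 9/14.

9/14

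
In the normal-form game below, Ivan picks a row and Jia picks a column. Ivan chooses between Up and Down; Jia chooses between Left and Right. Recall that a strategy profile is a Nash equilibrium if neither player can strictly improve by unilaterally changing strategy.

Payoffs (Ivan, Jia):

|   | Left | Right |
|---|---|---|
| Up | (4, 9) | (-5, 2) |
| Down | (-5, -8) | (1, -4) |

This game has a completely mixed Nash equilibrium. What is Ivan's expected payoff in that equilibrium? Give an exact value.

-7/5

First find q, the probability Jia plays Left, from Ivan's indifference between Up and Down: 4q − 5(1−q) = −5q + (1−q), giving q = 2/5.
Since Ivan is indifferent in equilibrium, Ivan's expected payoff equals the payoff from either row against (2/5, 3/5). Using Up: 4(2/5) − 5(3/5) = -7/5.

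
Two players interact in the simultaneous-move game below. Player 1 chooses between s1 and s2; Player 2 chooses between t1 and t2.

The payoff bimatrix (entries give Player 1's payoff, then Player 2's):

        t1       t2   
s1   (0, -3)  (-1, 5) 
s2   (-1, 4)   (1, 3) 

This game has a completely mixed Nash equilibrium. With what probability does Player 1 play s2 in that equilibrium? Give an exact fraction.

8/9

Let p be the probability that Player 1 plays s1. In a completely mixed equilibrium, Player 2 must be indifferent between t1 and t2.
Player 2's expected payoff from t1 is −3p + 4(1−p); from t2 it is 5p + 3(1−p).
Setting these equal: −7p + 4 = 2p + 3, so p = 1/9.
Therefore Player 1 plays s2 with probability 1 − 1/9 = 8/9.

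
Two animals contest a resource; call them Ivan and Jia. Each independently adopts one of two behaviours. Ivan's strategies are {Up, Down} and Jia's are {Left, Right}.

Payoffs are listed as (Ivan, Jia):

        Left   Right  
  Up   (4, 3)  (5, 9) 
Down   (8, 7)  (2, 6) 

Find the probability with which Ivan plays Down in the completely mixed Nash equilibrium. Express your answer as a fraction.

Let p be the probability that Ivan plays Up. In a completely mixed equilibrium, Jia must be indifferent between Left and Right.
Jia's expected payoff from Left is 3p + 7(1−p); from Right it is 9p + 6(1−p).
Setting these equal: −4p + 7 = 3p + 6, so p = 1/7.
Therefore Ivan plays Down with probability 1 − 1/7 = 6/7.

6/7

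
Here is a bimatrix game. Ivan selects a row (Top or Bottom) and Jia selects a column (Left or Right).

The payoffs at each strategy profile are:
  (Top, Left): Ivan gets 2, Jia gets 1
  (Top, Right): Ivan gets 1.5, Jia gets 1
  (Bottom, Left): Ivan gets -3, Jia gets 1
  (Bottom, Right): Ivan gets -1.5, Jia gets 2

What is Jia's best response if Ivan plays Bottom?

Right

Against Bottom, Jia earns 1 from Left and 2 from Right.
So Right is the best response.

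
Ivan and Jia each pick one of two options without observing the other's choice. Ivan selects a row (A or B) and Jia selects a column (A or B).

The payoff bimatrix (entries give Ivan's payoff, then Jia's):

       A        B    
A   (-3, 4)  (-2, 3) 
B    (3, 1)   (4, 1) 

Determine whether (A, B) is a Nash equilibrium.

No

At (A, B), Ivan earns -2; switching to B would give 4, so Ivan would deviate.
Jia earns 3; switching to A would give 4, so Jia would deviate.
Since at least one player can profitably deviate, this is not a Nash equilibrium.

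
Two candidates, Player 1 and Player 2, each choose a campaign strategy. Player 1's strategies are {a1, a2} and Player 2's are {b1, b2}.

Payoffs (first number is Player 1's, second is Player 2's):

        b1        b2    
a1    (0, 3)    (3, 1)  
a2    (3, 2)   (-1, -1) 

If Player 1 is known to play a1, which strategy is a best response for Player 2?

b1

Against a1, Player 2 earns 3 from b1 and 1 from b2.
So b1 is the best response.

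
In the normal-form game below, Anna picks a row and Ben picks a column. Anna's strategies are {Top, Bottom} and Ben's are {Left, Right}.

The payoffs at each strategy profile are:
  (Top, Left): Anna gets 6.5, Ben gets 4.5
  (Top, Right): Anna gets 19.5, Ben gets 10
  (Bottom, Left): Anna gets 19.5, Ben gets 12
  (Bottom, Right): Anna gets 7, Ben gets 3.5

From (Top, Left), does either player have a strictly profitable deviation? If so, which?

Both

Anna at (Top, Left) earns 6.5; deviating to Bottom yields 19.5 — a strict improvement.
Ben earns 4.5; deviating to Right yields 10 — a strict improvement.
Both Anna and Ben have strictly profitable deviations.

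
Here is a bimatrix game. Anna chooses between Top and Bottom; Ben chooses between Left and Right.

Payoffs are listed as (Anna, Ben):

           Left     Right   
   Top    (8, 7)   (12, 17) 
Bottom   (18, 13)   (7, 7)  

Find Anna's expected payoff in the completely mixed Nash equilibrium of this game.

First find q, the probability Ben plays Left, from Anna's indifference between Top and Bottom: 8q + 12(1−q) = 18q + 7(1−q), giving q = 1/3.
Since Anna is indifferent in equilibrium, Anna's expected payoff equals the payoff from either row against (1/3, 2/3). Using Top: 8(1/3) + 12(2/3) = 32/3.

32/3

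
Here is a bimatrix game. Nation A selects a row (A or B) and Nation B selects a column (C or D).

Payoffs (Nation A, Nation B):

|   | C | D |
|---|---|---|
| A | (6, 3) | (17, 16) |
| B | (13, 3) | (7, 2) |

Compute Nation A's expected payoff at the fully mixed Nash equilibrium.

179/17

First find y, the probability Nation B plays C, from Nation A's indifference between A and B: 6y + 17(1−y) = 13y + 7(1−y), giving y = 10/17.
Since Nation A is indifferent in equilibrium, Nation A's expected payoff equals the payoff from either row against (10/17, 7/17). Using A: 6(10/17) + 17(7/17) = 179/17.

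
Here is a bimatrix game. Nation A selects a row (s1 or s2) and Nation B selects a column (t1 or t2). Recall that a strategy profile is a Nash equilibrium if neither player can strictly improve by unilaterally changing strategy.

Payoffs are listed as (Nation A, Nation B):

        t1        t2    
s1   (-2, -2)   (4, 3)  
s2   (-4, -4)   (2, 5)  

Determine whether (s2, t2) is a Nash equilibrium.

At (s2, t2), Nation A earns 2; switching to s1 would give 4, so Nation A would deviate.
Nation B earns 5; switching to t1 would give -4, so Nation B has no profitable deviation.
Since at least one player can profitably deviate, this is not a Nash equilibrium.

No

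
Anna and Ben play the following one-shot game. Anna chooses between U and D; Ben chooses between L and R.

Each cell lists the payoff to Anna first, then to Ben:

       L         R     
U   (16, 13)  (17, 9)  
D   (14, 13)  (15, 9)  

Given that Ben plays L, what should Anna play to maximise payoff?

Against L, Anna earns 16 from U and 14 from D.
So U is the best response.

U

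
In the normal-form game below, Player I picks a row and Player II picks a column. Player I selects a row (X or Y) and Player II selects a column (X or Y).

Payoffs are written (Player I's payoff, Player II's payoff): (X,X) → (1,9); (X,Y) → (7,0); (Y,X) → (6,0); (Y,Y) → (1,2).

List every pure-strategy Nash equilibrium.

none

(X, X): Player I prefers Y (6 > 1) — not an equilibrium.
(X, Y): Player II prefers X (9 > 0) — not an equilibrium.
(Y, X): Player II prefers Y (2 > 0) — not an equilibrium.
(Y, Y): Player I prefers X (7 > 1) — not an equilibrium.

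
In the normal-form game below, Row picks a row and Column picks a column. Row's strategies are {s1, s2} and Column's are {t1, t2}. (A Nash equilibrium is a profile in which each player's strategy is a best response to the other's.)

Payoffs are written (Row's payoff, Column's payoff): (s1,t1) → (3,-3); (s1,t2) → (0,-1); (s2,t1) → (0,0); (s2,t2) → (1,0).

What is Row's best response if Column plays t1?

Against t1, Row earns 3 from s1 and 0 from s2.
So s1 is the best response.

s1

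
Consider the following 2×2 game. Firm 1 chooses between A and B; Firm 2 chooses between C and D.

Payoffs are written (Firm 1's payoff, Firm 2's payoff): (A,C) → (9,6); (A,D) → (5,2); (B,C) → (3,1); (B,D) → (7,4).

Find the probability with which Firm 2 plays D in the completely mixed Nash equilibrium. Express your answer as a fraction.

3/4

Let q be the probability that Firm 2 plays C. In a completely mixed equilibrium, Firm 1 must be indifferent between A and B.
Firm 1's expected payoff from A is 9q + 5(1−q); from B it is 3q + 7(1−q).
Setting these equal: 4q + 5 = −4q + 7, so q = 1/4.
Therefore Firm 2 plays D with probability 1 − 1/4 = 3/4.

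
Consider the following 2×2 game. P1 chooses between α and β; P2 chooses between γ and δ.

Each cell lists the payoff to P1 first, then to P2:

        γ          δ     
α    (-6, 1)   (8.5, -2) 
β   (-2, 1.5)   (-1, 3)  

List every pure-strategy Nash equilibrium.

(α, γ): P1 prefers β (-2 > -6) — not an equilibrium.
(α, δ): P2 prefers γ (1 > -2) — not an equilibrium.
(β, γ): P2 prefers δ (3 > 1.5) — not an equilibrium.
(β, δ): P1 prefers α (8.5 > -1) — not an equilibrium.

none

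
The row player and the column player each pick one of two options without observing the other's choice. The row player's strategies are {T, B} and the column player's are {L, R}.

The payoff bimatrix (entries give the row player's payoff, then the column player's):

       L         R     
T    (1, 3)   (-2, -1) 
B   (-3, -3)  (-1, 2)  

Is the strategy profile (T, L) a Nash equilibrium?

At (T, L), the row player earns 1; switching to B would give -3, so the row player has no profitable deviation.
The column player earns 3; switching to R would give -1, so the column player has no profitable deviation.
Neither player can gain by a unilateral deviation, so this profile is a Nash equilibrium.

Yes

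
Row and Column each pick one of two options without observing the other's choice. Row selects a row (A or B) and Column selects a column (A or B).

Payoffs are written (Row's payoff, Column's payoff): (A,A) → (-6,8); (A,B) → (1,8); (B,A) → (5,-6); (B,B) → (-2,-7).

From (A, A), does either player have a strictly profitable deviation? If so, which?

Row at (A, A) earns -6; deviating to B yields 5 — a strict improvement.
Column earns 8; deviating to B yields 8 — not better.
Only Row has a strictly profitable deviation.

Row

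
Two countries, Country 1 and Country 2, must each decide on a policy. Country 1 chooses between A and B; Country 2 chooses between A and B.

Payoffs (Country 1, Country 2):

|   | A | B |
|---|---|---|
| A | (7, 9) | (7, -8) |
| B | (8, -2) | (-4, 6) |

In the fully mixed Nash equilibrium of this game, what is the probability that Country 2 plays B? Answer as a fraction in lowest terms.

Let y be the probability that Country 2 plays A. In a completely mixed equilibrium, Country 1 must be indifferent between A and B.
Country 1's expected payoff from A is 7y + 7(1−y); from B it is 8y − 4(1−y).
Setting these equal: 7 = 12y − 4, so y = 11/12.
Therefore Country 2 plays B with probability 1 − 11/12 = 1/12.

1/12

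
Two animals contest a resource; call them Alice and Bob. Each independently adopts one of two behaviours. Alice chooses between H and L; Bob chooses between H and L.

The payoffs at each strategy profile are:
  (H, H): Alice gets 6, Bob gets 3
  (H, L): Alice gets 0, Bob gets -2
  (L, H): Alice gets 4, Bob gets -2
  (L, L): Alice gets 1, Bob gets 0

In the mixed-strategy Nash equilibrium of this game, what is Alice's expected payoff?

First find q, the probability Bob plays H, from Alice's indifference between H and L: 6q = 4q + (1−q), giving q = 1/3.
Since Alice is indifferent in equilibrium, Alice's expected payoff equals the payoff from either row against (1/3, 2/3). Using H: 6(1/3) = 2.

2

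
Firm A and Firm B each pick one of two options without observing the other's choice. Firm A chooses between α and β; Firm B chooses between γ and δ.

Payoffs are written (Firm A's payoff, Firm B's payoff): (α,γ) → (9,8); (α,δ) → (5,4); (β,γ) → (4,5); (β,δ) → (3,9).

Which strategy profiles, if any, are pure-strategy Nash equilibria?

(α, γ): Firm A gets 9 ≥ 4 from β, and Firm B gets 8 ≥ 4 from δ — Nash equilibrium.
(α, δ): Firm B prefers γ (8 > 4) — not an equilibrium.
(β, γ): Firm A prefers α (9 > 4); Firm B prefers δ (9 > 5) — not an equilibrium.
(β, δ): Firm A prefers α (5 > 3) — not an equilibrium.

(α, γ)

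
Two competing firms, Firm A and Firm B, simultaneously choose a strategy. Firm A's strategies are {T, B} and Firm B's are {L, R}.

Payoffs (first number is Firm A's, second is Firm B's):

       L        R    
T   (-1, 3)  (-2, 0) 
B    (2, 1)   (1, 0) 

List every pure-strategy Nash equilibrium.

(B, L)

(T, L): Firm A prefers B (2 > -1) — not an equilibrium.
(T, R): Firm A prefers B (1 > -2); Firm B prefers L (3 > 0) — not an equilibrium.
(B, L): Firm A gets 2 ≥ -1 from T, and Firm B gets 1 ≥ 0 from R — Nash equilibrium.
(B, R): Firm B prefers L (1 > 0) — not an equilibrium.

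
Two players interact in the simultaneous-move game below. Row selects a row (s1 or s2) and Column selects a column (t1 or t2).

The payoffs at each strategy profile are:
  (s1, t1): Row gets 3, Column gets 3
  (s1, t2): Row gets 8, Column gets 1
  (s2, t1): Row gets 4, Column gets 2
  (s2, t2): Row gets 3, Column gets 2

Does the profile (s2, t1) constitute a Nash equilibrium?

Yes

At (s2, t1), Row earns 4; switching to s1 would give 3, so Row has no profitable deviation.
Column earns 2; switching to t2 would give 2, so Column has no profitable deviation.
Neither player can gain by a unilateral deviation, so this profile is a Nash equilibrium.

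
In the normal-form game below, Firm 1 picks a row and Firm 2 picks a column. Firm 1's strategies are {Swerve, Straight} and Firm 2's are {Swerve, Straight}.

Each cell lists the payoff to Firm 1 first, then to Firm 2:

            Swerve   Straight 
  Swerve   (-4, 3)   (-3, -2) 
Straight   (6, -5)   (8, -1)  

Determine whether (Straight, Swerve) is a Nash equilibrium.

At (Straight, Swerve), Firm 1 earns 6; switching to Swerve would give -4, so Firm 1 has no profitable deviation.
Firm 2 earns -5; switching to Straight would give -1, so Firm 2 would deviate.
Since at least one player can profitably deviate, this is not a Nash equilibrium.

No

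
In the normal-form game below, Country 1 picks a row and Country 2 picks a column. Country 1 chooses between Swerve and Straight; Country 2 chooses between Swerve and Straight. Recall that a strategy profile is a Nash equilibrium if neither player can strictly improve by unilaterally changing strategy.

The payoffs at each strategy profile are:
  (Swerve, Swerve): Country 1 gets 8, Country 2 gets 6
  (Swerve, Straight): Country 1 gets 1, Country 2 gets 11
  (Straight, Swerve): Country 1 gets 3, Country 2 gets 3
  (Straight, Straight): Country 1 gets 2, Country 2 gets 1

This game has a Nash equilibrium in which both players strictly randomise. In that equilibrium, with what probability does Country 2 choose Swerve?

1/6

Let q be the probability that Country 2 plays Swerve. In a completely mixed equilibrium, Country 1 must be indifferent between Swerve and Straight.
Country 1's expected payoff from Swerve is 8q + (1−q); from Straight it is 3q + 2(1−q).
Setting these equal: 7q + 1 = q + 2, so q = 1/6.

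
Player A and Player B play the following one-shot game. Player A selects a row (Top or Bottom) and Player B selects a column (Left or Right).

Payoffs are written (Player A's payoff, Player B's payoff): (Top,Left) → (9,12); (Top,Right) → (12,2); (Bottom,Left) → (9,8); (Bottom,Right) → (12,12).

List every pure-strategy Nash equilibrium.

(Top, Left): Player A gets 9 ≥ 9 from Bottom, and Player B gets 12 ≥ 2 from Right — Nash equilibrium.
(Top, Right): Player B prefers Left (12 > 2) — not an equilibrium.
(Bottom, Left): Player B prefers Right (12 > 8) — not an equilibrium.
(Bottom, Right): Player A gets 12 ≥ 12 from Top, and Player B gets 12 ≥ 8 from Left — Nash equilibrium.

(Top, Left) and (Bottom, Right)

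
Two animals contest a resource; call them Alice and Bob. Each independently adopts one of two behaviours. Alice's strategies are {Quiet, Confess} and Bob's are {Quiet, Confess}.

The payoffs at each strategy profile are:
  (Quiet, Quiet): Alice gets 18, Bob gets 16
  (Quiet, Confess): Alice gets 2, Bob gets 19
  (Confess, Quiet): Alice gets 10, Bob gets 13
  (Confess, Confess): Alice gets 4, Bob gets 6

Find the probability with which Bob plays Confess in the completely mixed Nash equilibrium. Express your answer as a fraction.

Let q be the probability that Bob plays Quiet. In a completely mixed equilibrium, Alice must be indifferent between Quiet and Confess.
Alice's expected payoff from Quiet is 18q + 2(1−q); from Confess it is 10q + 4(1−q).
Setting these equal: 16q + 2 = 6q + 4, so q = 1/5.
Therefore Bob plays Confess with probability 1 − 1/5 = 4/5.

4/5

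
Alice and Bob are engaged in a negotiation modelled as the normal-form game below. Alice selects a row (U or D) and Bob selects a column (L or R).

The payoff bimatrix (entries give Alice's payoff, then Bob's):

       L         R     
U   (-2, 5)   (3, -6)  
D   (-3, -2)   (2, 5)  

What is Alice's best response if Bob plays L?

Against L, Alice earns -2 from U and -3 from D.
So U is the best response.

U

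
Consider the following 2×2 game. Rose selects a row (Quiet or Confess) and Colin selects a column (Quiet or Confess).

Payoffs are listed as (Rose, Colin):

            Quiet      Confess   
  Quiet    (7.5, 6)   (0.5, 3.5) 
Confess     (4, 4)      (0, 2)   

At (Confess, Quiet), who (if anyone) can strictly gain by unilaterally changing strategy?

Rose

Rose at (Confess, Quiet) earns 4; deviating to Quiet yields 7.5 — a strict improvement.
Colin earns 4; deviating to Confess yields 2 — not better.
Only Rose has a strictly profitable deviation.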